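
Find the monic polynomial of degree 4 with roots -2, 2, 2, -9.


A monic polynomial with roots -2, 2, 2, -9 is:
p(x) = (x + 2)(x - 2)(x - 2)(x + 9)
After multiplying by (x + 2): x + 2
After multiplying by (x - 2): x^2 - 4
After multiplying by (x - 2): x^3 - 2x^2 - 4x + 8
After multiplying by (x + 9): x^4 + 7x^3 - 22x^2 - 28x + 72

x^4 + 7x^3 - 22x^2 - 28x + 72


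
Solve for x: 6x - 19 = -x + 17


Starting with: 6x - 19 = -x + 17
Move all x terms to left: (6 + 1)x = 17 + 19
Simplify: 7x = 36
Divide both sides by 7: x = 36/7

x = 36/7


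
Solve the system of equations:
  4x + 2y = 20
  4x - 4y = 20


Using Cramer's rule:
Determinant D = (4)(-4) - (4)(2) = -16 - 8 = -24
Dx = (20)(-4) - (20)(2) = -80 - 40 = -120
Dy = (4)(20) - (4)(20) = 80 - 80 = 0
x = Dx/D = -120/-24 = 5
y = Dy/D = 0/-24 = 0

x = 5, y = 0


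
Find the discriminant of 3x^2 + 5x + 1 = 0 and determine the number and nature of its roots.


For ax^2 + bx + c = 0, discriminant D = b^2 - 4ac
Here a = 3, b = 5, c = 1
D = (5)^2 - 4(3)(1) = 25 - 12 = 13

D = 13 > 0 but not a perfect square
The equation has 2 distinct real irrational roots.

Discriminant = 13, 2 distinct real irrational roots


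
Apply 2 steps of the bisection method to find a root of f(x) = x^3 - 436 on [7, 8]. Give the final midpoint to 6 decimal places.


f(x) = x^3 - 436
f(7) = -93 < 0
f(8) = 76 > 0

Step 1: midpoint = (7.000000 + 8.000000)/2 = 7.500000
  f(7.500000) = -14.125000
  f(mid) < 0, so root is in [7.500000, 8.000000]

Step 2: midpoint = (7.500000 + 8.000000)/2 = 7.750000
  f(7.750000) = 29.484375
  f(mid) > 0, so root is in [7.500000, 7.750000]

midpoint = 7.750000


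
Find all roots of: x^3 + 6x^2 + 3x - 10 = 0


Let p(x) = x^3 + 6x^2 + 3x - 10. By the rational root theorem (leading coefficient 1), any rational root is an integer divisor of 10: try ±1, ±2, ... in turn.
Test x = 1: value = 0 ✓, so (x - 1) is a factor.
Synthetic division by (x - 1): bring down 1; 1(1) + 6 = 7; 7(1) + 3 = 10; 10(1) - 10 = 0 → quotient x^2 + 7x + 10, remainder 0.
Solve the quadratic x^2 + 7x + 10 = 0: discriminant = 7^2 - 4(1)(10) = 49 - 40 = 9.
sqrt(9) = 3, so x = (-7 ± 3)/2: x = -2 or x = -5.
Collecting all roots found:

x = -5, x = -2, x = 1


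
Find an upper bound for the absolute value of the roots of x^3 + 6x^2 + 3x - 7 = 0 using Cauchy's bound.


Cauchy's bound: all roots r satisfy |r| <= 1 + max(|a_i/a_n|) for i = 0,...,n-1
where a_n is the leading coefficient.

Coefficients: [1, 6, 3, -7]
Leading coefficient a_n = 1
Ratios |a_i/a_n|: 6, 3, 7
Maximum ratio: 7
Cauchy's bound: |r| <= 1 + 7 = 8

Upper bound = 8


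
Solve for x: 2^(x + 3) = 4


Express both sides with the same base.
4 = 2^2
Since the bases match, equate exponents: x + 3 = 2
So x = 2 - (3) = -1

x = -1


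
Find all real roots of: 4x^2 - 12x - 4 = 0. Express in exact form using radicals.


Using the quadratic formula: x = (-b ± sqrt(b^2 - 4ac)) / (2a)
Here a = 4, b = -12, c = -4
Discriminant = b^2 - 4ac = (-12)^2 - 4(4)(-4) = 144 + 64 = 208
Since discriminant = 208 > 0, there are two real roots.
x = (12 ± 4*sqrt(13)) / 8
Simplifying: x = (3 ± sqrt(13)) / 2
Numerically: x ≈ 3.3028 or x ≈ -0.3028

x = (3 + sqrt(13)) / 2 or x = (3 - sqrt(13)) / 2


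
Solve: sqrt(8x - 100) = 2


Square both sides: 8x - 100 = 2^2 = 4
8x = 4 + 100 = 104
x = 13
Check: sqrt(8*13 - 100) = sqrt(4) = 2 ✓

x = 13


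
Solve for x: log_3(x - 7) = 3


Convert to exponential form: x - 7 = 3^3 = 27
x = 27 + 7 = 34
Check: log_3(34 - 7) = log_3(27) = log_3(27) = 3 ✓

x = 34


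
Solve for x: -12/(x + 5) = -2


Multiply both sides by (x + 5): -12 = -2(x + 5)
Distribute: -12 = -2x - 10
-2x = -12 + 10 = -2
x = 1

x = 1


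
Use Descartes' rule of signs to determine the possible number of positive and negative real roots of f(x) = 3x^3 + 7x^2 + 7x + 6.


Descartes' rule of signs:

For positive roots, count sign changes in f(x) = 3x^3 + 7x^2 + 7x + 6:
Signs of coefficients: +, +, +, +
Number of sign changes: 0
Possible positive real roots: 0

For negative roots, examine f(-x) = -3x^3 + 7x^2 - 7x + 6:
Signs of coefficients: -, +, -, +
Number of sign changes: 3
Possible negative real roots: 3, 1

Positive roots: 0; Negative roots: 3 or 1


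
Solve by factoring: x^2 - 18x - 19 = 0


We need two numbers that multiply to -19 and add to -18.
Those numbers are 1 and -19 (since 1 * (-19) = -19 and 1 + (-19) = -18).
So x^2 - 18x - 19 = (x + 1)(x - 19) = 0
Setting each factor to zero: x = -1 or x = 19

x = -1, x = 19


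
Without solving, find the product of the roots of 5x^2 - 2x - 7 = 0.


By Vieta's formulas for ax^2 + bx + c = 0:
  Sum of roots = -b/a
  Product of roots = c/a

Here a = 5, b = -2, c = -7
Sum = -(-2)/5 = 2/5
Product = -7/5 = -7/5

Product = -7/5


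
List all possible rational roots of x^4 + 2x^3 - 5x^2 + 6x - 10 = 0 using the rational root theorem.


Rational root theorem: possible roots are ±p/q where:
  p divides the constant term (-10): p ∈ {1, 2, 5, 10}
  q divides the leading coefficient (1): q ∈ {1}

All possible rational roots: -10, -5, -2, -1, 1, 2, 5, 10

-10, -5, -2, -1, 1, 2, 5, 10


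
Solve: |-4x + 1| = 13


An absolute value equation |expr| = 13 gives two cases:
Case 1: -4x + 1 = 13
  -4x = 12, so x = -3
Case 2: -4x + 1 = -13
  -4x = -14, so x = 7/2

x = -3, x = 7/2


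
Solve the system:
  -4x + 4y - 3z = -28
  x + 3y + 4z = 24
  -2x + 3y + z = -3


Using Cramer's rule. Expand each determinant along the first row.
D  = (-4)*[3*1 - 4*3] - 4*[1*1 - 4*(-2)] + (-3)*[1*3 - 3*(-2)]
  = (-4)*(-9) - 4*(9) + (-3)*(9) = -27
Dx = (-28)*[3*1 - 4*3] - 4*[24*1 - 4*(-3)] + (-3)*[24*3 - 3*(-3)]
  = (-28)*(-9) - 4*(36) + (-3)*(81) = -135
Dy = (-4)*[24*1 - 4*(-3)] - (-28)*[1*1 - 4*(-2)] + (-3)*[1*(-3) - 24*(-2)]
  = (-4)*(36) - (-28)*(9) + (-3)*(45) = -27
Dz = (-4)*[3*(-3) - 24*3] - 4*[1*(-3) - 24*(-2)] + (-28)*[1*3 - 3*(-2)]
  = (-4)*(-81) - 4*(45) + (-28)*(9) = -108
x = Dx/D = -135/-27 = 5, y = Dy/D = -27/-27 = 1, z = Dz/D = -108/-27 = 4
Check eq1: (-4)(5) + (4)(1) + (-3)(4) = -28 = -28 ✓
Check eq2: (1)(5) + (3)(1) + (4)(4) = 24 = 24 ✓
Check eq3: (-2)(5) + (3)(1) + (1)(4) = -3 = -3 ✓

x = 5, y = 1, z = 4


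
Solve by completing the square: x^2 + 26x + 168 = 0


Start: x^2 + 26x + 168 = 0
Move constant: x^2 + 26x = -168
Half of 26 is 13, squared is 169
Add 169 to both sides: x^2 + 26x + 169 = 1
(x + 13)^2 = 1
x + 13 = ±1
x = -13 + 1 = -12 or x = -13 - 1 = -14

x = -14, x = -12


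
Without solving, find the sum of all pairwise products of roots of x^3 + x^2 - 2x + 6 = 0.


By Vieta's formulas for x^3 + bx^2 + cx + d = 0:
  r1 + r2 + r3 = -b/a = -1
  r1*r2 + r1*r3 + r2*r3 = c/a = -2
  r1*r2*r3 = -d/a = -6


Sum of pairwise products = -2


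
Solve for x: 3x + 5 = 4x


Starting with: 3x + 5 = 4x
Move all x terms to left: (3 - 4)x = 0 - 5
Simplify: -x = -5
Divide both sides by -1: x = 5

x = 5


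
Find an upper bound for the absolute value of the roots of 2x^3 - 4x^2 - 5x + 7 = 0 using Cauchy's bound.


Cauchy's bound: all roots r satisfy |r| <= 1 + max(|a_i/a_n|) for i = 0,...,n-1
where a_n is the leading coefficient.

Coefficients: [2, -4, -5, 7]
Leading coefficient a_n = 2
Ratios |a_i/a_n|: 2, 5/2, 7/2
Maximum ratio: 7/2
Cauchy's bound: |r| <= 1 + 7/2 = 9/2

Upper bound = 9/2


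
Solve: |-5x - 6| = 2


An absolute value equation |expr| = 2 gives two cases:
Case 1: -5x - 6 = 2
  -5x = 8, so x = -8/5
Case 2: -5x - 6 = -2
  -5x = 4, so x = -4/5

x = -8/5, x = -4/5


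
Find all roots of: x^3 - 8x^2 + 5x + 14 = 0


Let p(x) = x^3 - 8x^2 + 5x + 14. By the rational root theorem (leading coefficient 1), any rational root is an integer divisor of 14: try ±1, ±2, ... in turn.
Test x = 1: value = 12 ≠ 0.
Test x = -1: value = 0 ✓, so (x + 1) is a factor.
Synthetic division by (x + 1): bring down 1; 1(-1) - 8 = -9; (-9)(-1) + 5 = 14; 14(-1) + 14 = 0 → quotient x^2 - 9x + 14, remainder 0.
Solve the quadratic x^2 - 9x + 14 = 0: discriminant = (-9)^2 - 4(1)(14) = 81 - 56 = 25.
sqrt(25) = 5, so x = (9 ± 5)/2: x = 7 or x = 2.
Collecting all roots found:

x = -1, x = 2, x = 7


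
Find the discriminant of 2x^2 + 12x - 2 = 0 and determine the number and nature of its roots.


For ax^2 + bx + c = 0, discriminant D = b^2 - 4ac
Here a = 2, b = 12, c = -2
D = (12)^2 - 4(2)(-2) = 144 + 16 = 160

D = 160 > 0 but not a perfect square
The equation has 2 distinct real irrational roots.

Discriminant = 160, 2 distinct real irrational roots


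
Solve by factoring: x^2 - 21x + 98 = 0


We need two numbers that multiply to 98 and add to -21.
Those numbers are -14 and -7 (since (-14) * (-7) = 98 and (-14) + (-7) = -21).
So x^2 - 21x + 98 = (x - 14)(x - 7) = 0
Setting each factor to zero: x = 14 or x = 7

x = 7, x = 14


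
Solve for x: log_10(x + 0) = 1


Convert to exponential form: x + 0 = 10^1 = 10
x = 10 - 0 = 10
Check: log_10(10 + 0) = log_10(10) = log_10(10) = 1 ✓

x = 10


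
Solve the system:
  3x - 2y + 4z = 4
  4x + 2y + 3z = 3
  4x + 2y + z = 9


Using Cramer's rule. Expand each determinant along the first row.
D  = 3*[2*1 - 3*2] - (-2)*[4*1 - 3*4] + 4*[4*2 - 2*4]
  = 3*(-4) - (-2)*(-8) + 4*(0) = -28
Dx = 4*[2*1 - 3*2] - (-2)*[3*1 - 3*9] + 4*[3*2 - 2*9]
  = 4*(-4) - (-2)*(-24) + 4*(-12) = -112
Dy = 3*[3*1 - 3*9] - 4*[4*1 - 3*4] + 4*[4*9 - 3*4]
  = 3*(-24) - 4*(-8) + 4*(24) = 56
Dz = 3*[2*9 - 3*2] - (-2)*[4*9 - 3*4] + 4*[4*2 - 2*4]
  = 3*(12) - (-2)*(24) + 4*(0) = 84
x = Dx/D = -112/-28 = 4, y = Dy/D = 56/-28 = -2, z = Dz/D = 84/-28 = -3
Check eq1: (3)(4) + (-2)(-2) + (4)(-3) = 4 = 4 ✓
Check eq2: (4)(4) + (2)(-2) + (3)(-3) = 3 = 3 ✓
Check eq3: (4)(4) + (2)(-2) + (1)(-3) = 9 = 9 ✓

x = 4, y = -2, z = -3


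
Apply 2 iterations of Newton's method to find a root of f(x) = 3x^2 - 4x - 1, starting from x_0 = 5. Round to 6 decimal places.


Newton's method: x_(n+1) = x_n - f(x_n)/f'(x_n)
f(x) = 3x^2 - 4x - 1
f'(x) = 6x - 4

Iteration 1:
  f(5.000000) = 54.000000
  f'(5.000000) = 26.000000
  x_1 = 5.000000 - (54.000000)/(26.000000) = 2.923077

Iteration 2:
  f(2.923077) = 12.940828
  f'(2.923077) = 13.538462
  x_2 = 2.923077 - (12.940828)/(13.538462) = 1.967220

x_2 = 1.967220


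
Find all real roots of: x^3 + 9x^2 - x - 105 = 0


Let p(x) = x^3 + 9x^2 - x - 105. By the rational root theorem (leading coefficient 1), any rational root is an integer divisor of 105: try ±1, ±2, ... in turn.
Test x = 1: value = -96 ≠ 0.
Test x = -1: value = -96 ≠ 0.
Test x = 3: value = 0 ✓, so (x - 3) is a factor.
Synthetic division by (x - 3): bring down 1; 1(3) + 9 = 12; 12(3) - 1 = 35; 35(3) - 105 = 0 → quotient x^2 + 12x + 35, remainder 0.
Solve the quadratic x^2 + 12x + 35 = 0: discriminant = 12^2 - 4(1)(35) = 144 - 140 = 4.
sqrt(4) = 2, so x = (-12 ± 2)/2: x = -5 or x = -7.

x = -7, x = -5, x = 3


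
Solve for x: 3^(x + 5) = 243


Express both sides with the same base.
243 = 3^5
Since the bases match, equate exponents: x + 5 = 5
So x = 5 - (5) = 0

x = 0


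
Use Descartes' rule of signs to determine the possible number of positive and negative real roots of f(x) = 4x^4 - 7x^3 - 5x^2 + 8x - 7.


Descartes' rule of signs:

For positive roots, count sign changes in f(x) = 4x^4 - 7x^3 - 5x^2 + 8x - 7:
Signs of coefficients: +, -, -, +, -
Number of sign changes: 3
Possible positive real roots: 3, 1

For negative roots, examine f(-x) = 4x^4 + 7x^3 - 5x^2 - 8x - 7:
Signs of coefficients: +, +, -, -, -
Number of sign changes: 1
Possible negative real roots: 1

Positive roots: 3 or 1; Negative roots: 1


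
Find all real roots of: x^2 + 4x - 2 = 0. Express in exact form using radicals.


Using the quadratic formula: x = (-b ± sqrt(b^2 - 4ac)) / (2a)
Here a = 1, b = 4, c = -2
Discriminant = b^2 - 4ac = 4^2 - 4(1)(-2) = 16 + 8 = 24
Since discriminant = 24 > 0, there are two real roots.
x = (-4 ± 2*sqrt(6)) / 2
Simplifying: x = -2 ± sqrt(6)
Numerically: x ≈ 0.4495 or x ≈ -4.4495

x = -2 + sqrt(6) or x = -2 - sqrt(6)


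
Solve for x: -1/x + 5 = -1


Subtract 5 from both sides: -1/x = -6
Multiply both sides by x: -1 = -6 * x
Divide by -6: x = 1/6

x = 1/6


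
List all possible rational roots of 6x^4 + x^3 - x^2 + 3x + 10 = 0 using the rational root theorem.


Rational root theorem: possible roots are ±p/q where:
  p divides the constant term (10): p ∈ {1, 2, 5, 10}
  q divides the leading coefficient (6): q ∈ {1, 2, 3, 6}

All possible rational roots: -10, -5, -10/3, -5/2, -2, -5/3, -1, -5/6, -2/3, -1/2, -1/3, -1/6, 1/6, 1/3, 1/2, 2/3, 5/6, 1, 5/3, 2, 5/2, 10/3, 5, 10

-10, -5, -10/3, -5/2, -2, -5/3, -1, -5/6, -2/3, -1/2, -1/3, -1/6, 1/6, 1/3, 1/2, 2/3, 5/6, 1, 5/3, 2, 5/2, 10/3, 5, 10


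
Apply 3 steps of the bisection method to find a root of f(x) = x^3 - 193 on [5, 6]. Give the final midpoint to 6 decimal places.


f(x) = x^3 - 193
f(5) = -68 < 0
f(6) = 23 > 0

Step 1: midpoint = (5.000000 + 6.000000)/2 = 5.500000
  f(5.500000) = -26.625000
  f(mid) < 0, so root is in [5.500000, 6.000000]

Step 2: midpoint = (5.500000 + 6.000000)/2 = 5.750000
  f(5.750000) = -2.890625
  f(mid) < 0, so root is in [5.750000, 6.000000]

Step 3: midpoint = (5.750000 + 6.000000)/2 = 5.875000
  f(5.875000) = 9.779297
  f(mid) > 0, so root is in [5.750000, 5.875000]

midpoint = 5.875000


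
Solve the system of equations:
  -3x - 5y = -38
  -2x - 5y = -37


Using Cramer's rule:
Determinant D = (-3)(-5) - (-2)(-5) = 15 - 10 = 5
Dx = (-38)(-5) - (-37)(-5) = 190 - 185 = 5
Dy = (-3)(-37) - (-2)(-38) = 111 - 76 = 35
x = Dx/D = 5/5 = 1
y = Dy/D = 35/5 = 7

x = 1, y = 7


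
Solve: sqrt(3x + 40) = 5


Square both sides: 3x + 40 = 5^2 = 25
3x = 25 - 40 = -15
x = -5
Check: sqrt(3*(-5) + 40) = sqrt(25) = 5 ✓

x = -5


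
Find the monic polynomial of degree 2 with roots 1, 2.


A monic polynomial with roots 1, 2 is:
p(x) = (x - 1)(x - 2)
After multiplying by (x - 1): x - 1
After multiplying by (x - 2): x^2 - 3x + 2

x^2 - 3x + 2


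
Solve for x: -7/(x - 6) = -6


Multiply both sides by (x - 6): -7 = -6(x - 6)
Distribute: -7 = -6x + 36
-6x = -7 - 36 = -43
x = 43/6

x = 43/6


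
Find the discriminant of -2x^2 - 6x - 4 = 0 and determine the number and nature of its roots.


For ax^2 + bx + c = 0, discriminant D = b^2 - 4ac
Here a = -2, b = -6, c = -4
D = (-6)^2 - 4(-2)(-4) = 36 - 32 = 4

D = 4 > 0 and is a perfect square (sqrt = 2)
The equation has 2 distinct real rational roots.

Discriminant = 4, 2 distinct real rational roots


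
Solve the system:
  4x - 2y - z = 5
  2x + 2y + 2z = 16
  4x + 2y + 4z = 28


Using Cramer's rule. Expand each determinant along the first row.
D  = 4*[2*4 - 2*2] - (-2)*[2*4 - 2*4] + (-1)*[2*2 - 2*4]
  = 4*(4) - (-2)*(0) + (-1)*(-4) = 20
Dx = 5*[2*4 - 2*2] - (-2)*[16*4 - 2*28] + (-1)*[16*2 - 2*28]
  = 5*(4) - (-2)*(8) + (-1)*(-24) = 60
Dy = 4*[16*4 - 2*28] - 5*[2*4 - 2*4] + (-1)*[2*28 - 16*4]
  = 4*(8) - 5*(0) + (-1)*(-8) = 40
Dz = 4*[2*28 - 16*2] - (-2)*[2*28 - 16*4] + 5*[2*2 - 2*4]
  = 4*(24) - (-2)*(-8) + 5*(-4) = 60
x = Dx/D = 60/20 = 3, y = Dy/D = 40/20 = 2, z = Dz/D = 60/20 = 3
Check eq1: (4)(3) + (-2)(2) + (-1)(3) = 5 = 5 ✓
Check eq2: (2)(3) + (2)(2) + (2)(3) = 16 = 16 ✓
Check eq3: (4)(3) + (2)(2) + (4)(3) = 28 = 28 ✓

x = 3, y = 2, z = 3


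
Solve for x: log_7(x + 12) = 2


Convert to exponential form: x + 12 = 7^2 = 49
x = 49 - 12 = 37
Check: log_7(37 + 12) = log_7(49) = log_7(49) = 2 ✓

x = 37


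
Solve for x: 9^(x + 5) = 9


Express both sides with the same base.
9 = 9^1
Since the bases match, equate exponents: x + 5 = 1
So x = 1 - (5) = -4

x = -4


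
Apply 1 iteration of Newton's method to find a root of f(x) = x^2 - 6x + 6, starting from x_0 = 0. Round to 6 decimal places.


Newton's method: x_(n+1) = x_n - f(x_n)/f'(x_n)
f(x) = x^2 - 6x + 6
f'(x) = 2x - 6

Iteration 1:
  f(0.000000) = 6.000000
  f'(0.000000) = -6.000000
  x_1 = 0.000000 - (6.000000)/(-6.000000) = 1.000000

x_1 = 1.000000


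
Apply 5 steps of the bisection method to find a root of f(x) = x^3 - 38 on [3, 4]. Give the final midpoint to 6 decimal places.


f(x) = x^3 - 38
f(3) = -11 < 0
f(4) = 26 > 0

Step 1: midpoint = (3.000000 + 4.000000)/2 = 3.500000
  f(3.500000) = 4.875000
  f(mid) > 0, so root is in [3.000000, 3.500000]

Step 2: midpoint = (3.000000 + 3.500000)/2 = 3.250000
  f(3.250000) = -3.671875
  f(mid) < 0, so root is in [3.250000, 3.500000]

Step 3: midpoint = (3.250000 + 3.500000)/2 = 3.375000
  f(3.375000) = 0.443359
  f(mid) > 0, so root is in [3.250000, 3.375000]

Step 4: midpoint = (3.250000 + 3.375000)/2 = 3.312500
  f(3.312500) = -1.653076
  f(mid) < 0, so root is in [3.312500, 3.375000]

Step 5: midpoint = (3.312500 + 3.375000)/2 = 3.343750
  f(3.343750) = -0.614655
  f(mid) < 0, so root is in [3.343750, 3.375000]

midpoint = 3.343750


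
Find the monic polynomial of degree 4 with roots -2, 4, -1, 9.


A monic polynomial with roots -2, 4, -1, 9 is:
p(x) = (x + 2)(x - 4)(x + 1)(x - 9)
After multiplying by (x + 2): x + 2
After multiplying by (x - 4): x^2 - 2x - 8
After multiplying by (x + 1): x^3 - x^2 - 10x - 8
After multiplying by (x - 9): x^4 - 10x^3 - x^2 + 82x + 72

x^4 - 10x^3 - x^2 + 82x + 72


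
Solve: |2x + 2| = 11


An absolute value equation |expr| = 11 gives two cases:
Case 1: 2x + 2 = 11
  2x = 9, so x = 9/2
Case 2: 2x + 2 = -11
  2x = -13, so x = -13/2

x = -13/2, x = 9/2


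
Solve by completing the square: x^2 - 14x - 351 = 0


Start: x^2 - 14x - 351 = 0
Move constant: x^2 - 14x = 351
Half of -14 is -7, squared is 49
Add 49 to both sides: x^2 - 14x + 49 = 400
(x - 7)^2 = 400
x - 7 = ±20
x = 7 + 20 = 27 or x = 7 - 20 = -13

x = -13, x = 27


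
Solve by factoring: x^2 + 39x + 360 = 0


We need two numbers that multiply to 360 and add to 39.
Those numbers are 15 and 24 (since 15 * 24 = 360 and 15 + 24 = 39).
So x^2 + 39x + 360 = (x + 15)(x + 24) = 0
Setting each factor to zero: x = -15 or x = -24

x = -24, x = -15


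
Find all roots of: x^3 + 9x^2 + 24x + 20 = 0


Let p(x) = x^3 + 9x^2 + 24x + 20. By the rational root theorem (leading coefficient 1), any rational root is an integer divisor of 20: try ±1, ±2, ... in turn.
Test x = 1: value = 54 ≠ 0.
Test x = -1: value = 4 ≠ 0.
Test x = 2: value = 112 ≠ 0.
Test x = -2: value = 0 ✓, so (x + 2) is a factor.
Synthetic division by (x + 2): bring down 1; 1(-2) + 9 = 7; 7(-2) + 24 = 10; 10(-2) + 20 = 0 → quotient x^2 + 7x + 10, remainder 0.
Solve the quadratic x^2 + 7x + 10 = 0: discriminant = 7^2 - 4(1)(10) = 49 - 40 = 9.
sqrt(9) = 3, so x = (-7 ± 3)/2: x = -2 or x = -5.
Collecting all roots found:

x = -5, x = -2 (multiplicity 2)


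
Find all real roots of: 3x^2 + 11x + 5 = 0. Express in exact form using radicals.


Using the quadratic formula: x = (-b ± sqrt(b^2 - 4ac)) / (2a)
Here a = 3, b = 11, c = 5
Discriminant = b^2 - 4ac = 11^2 - 4(3)(5) = 121 - 60 = 61
Since discriminant = 61 > 0, there are two real roots.
x = (-11 ± sqrt(61)) / 6
Numerically: x ≈ -0.5316 or x ≈ -3.1350

x = (-11 + sqrt(61)) / 6 or x = (-11 - sqrt(61)) / 6


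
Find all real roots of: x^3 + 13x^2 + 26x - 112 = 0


Let p(x) = x^3 + 13x^2 + 26x - 112. By the rational root theorem (leading coefficient 1), any rational root is an integer divisor of 112: try ±1, ±2, ... in turn.
Test x = 1: value = -72 ≠ 0.
Test x = -1: value = -126 ≠ 0.
Test x = 2: value = 0 ✓, so (x - 2) is a factor.
Synthetic division by (x - 2): bring down 1; 1(2) + 13 = 15; 15(2) + 26 = 56; 56(2) - 112 = 0 → quotient x^2 + 15x + 56, remainder 0.
Solve the quadratic x^2 + 15x + 56 = 0: discriminant = 15^2 - 4(1)(56) = 225 - 224 = 1.
sqrt(1) = 1, so x = (-15 ± 1)/2: x = -7 or x = -8.

x = -8, x = -7, x = 2


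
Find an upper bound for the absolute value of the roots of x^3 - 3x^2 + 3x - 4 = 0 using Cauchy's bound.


Cauchy's bound: all roots r satisfy |r| <= 1 + max(|a_i/a_n|) for i = 0,...,n-1
where a_n is the leading coefficient.

Coefficients: [1, -3, 3, -4]
Leading coefficient a_n = 1
Ratios |a_i/a_n|: 3, 3, 4
Maximum ratio: 4
Cauchy's bound: |r| <= 1 + 4 = 5

Upper bound = 5


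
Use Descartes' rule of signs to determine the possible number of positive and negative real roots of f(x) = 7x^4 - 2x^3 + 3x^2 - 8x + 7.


Descartes' rule of signs:

For positive roots, count sign changes in f(x) = 7x^4 - 2x^3 + 3x^2 - 8x + 7:
Signs of coefficients: +, -, +, -, +
Number of sign changes: 4
Possible positive real roots: 4, 2, 0

For negative roots, examine f(-x) = 7x^4 + 2x^3 + 3x^2 + 8x + 7:
Signs of coefficients: +, +, +, +, +
Number of sign changes: 0
Possible negative real roots: 0

Positive roots: 4 or 2 or 0; Negative roots: 0


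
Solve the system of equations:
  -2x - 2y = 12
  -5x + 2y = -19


Using Cramer's rule:
Determinant D = (-2)(2) - (-5)(-2) = -4 - 10 = -14
Dx = (12)(2) - (-19)(-2) = 24 - 38 = -14
Dy = (-2)(-19) - (-5)(12) = 38 + 60 = 98
x = Dx/D = -14/-14 = 1
y = Dy/D = 98/-14 = -7

x = 1, y = -7


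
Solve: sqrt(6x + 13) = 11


Square both sides: 6x + 13 = 11^2 = 121
6x = 121 - 13 = 108
x = 18
Check: sqrt(6*18 + 13) = sqrt(121) = 11 ✓

x = 18


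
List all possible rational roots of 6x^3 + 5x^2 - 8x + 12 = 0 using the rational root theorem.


Rational root theorem: possible roots are ±p/q where:
  p divides the constant term (12): p ∈ {1, 2, 3, 4, 6, 12}
  q divides the leading coefficient (6): q ∈ {1, 2, 3, 6}

All possible rational roots: -12, -6, -4, -3, -2, -3/2, -4/3, -1, -2/3, -1/2, -1/3, -1/6, 1/6, 1/3, 1/2, 2/3, 1, 4/3, 3/2, 2, 3, 4, 6, 12

-12, -6, -4, -3, -2, -3/2, -4/3, -1, -2/3, -1/2, -1/3, -1/6, 1/6, 1/3, 1/2, 2/3, 1, 4/3, 3/2, 2, 3, 4, 6, 12


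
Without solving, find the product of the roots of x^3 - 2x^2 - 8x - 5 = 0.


By Vieta's formulas for x^3 + bx^2 + cx + d = 0:
  r1 + r2 + r3 = -b/a = 2
  r1*r2 + r1*r3 + r2*r3 = c/a = -8
  r1*r2*r3 = -d/a = 5


Product = 5


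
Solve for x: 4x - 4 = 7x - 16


Starting with: 4x - 4 = 7x - 16
Move all x terms to left: (4 - 7)x = -16 + 4
Simplify: -3x = -12
Divide both sides by -3: x = 4

x = 4


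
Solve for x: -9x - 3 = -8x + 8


Starting with: -9x - 3 = -8x + 8
Move all x terms to left: (-9 + 8)x = 8 + 3
Simplify: -x = 11
Divide both sides by -1: x = -11

x = -11


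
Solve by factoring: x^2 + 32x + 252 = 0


We need two numbers that multiply to 252 and add to 32.
Those numbers are 18 and 14 (since 18 * 14 = 252 and 18 + 14 = 32).
So x^2 + 32x + 252 = (x + 18)(x + 14) = 0
Setting each factor to zero: x = -18 or x = -14

x = -18, x = -14


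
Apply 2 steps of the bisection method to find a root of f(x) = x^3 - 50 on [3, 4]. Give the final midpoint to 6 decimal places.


f(x) = x^3 - 50
f(3) = -23 < 0
f(4) = 14 > 0

Step 1: midpoint = (3.000000 + 4.000000)/2 = 3.500000
  f(3.500000) = -7.125000
  f(mid) < 0, so root is in [3.500000, 4.000000]

Step 2: midpoint = (3.500000 + 4.000000)/2 = 3.750000
  f(3.750000) = 2.734375
  f(mid) > 0, so root is in [3.500000, 3.750000]

midpoint = 3.750000


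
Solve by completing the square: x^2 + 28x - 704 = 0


Start: x^2 + 28x - 704 = 0
Move constant: x^2 + 28x = 704
Half of 28 is 14, squared is 196
Add 196 to both sides: x^2 + 28x + 196 = 900
(x + 14)^2 = 900
x + 14 = ±30
x = -14 + 30 = 16 or x = -14 - 30 = -44

x = -44, x = 16


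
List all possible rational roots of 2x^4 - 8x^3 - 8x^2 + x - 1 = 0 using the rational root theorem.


Rational root theorem: possible roots are ±p/q where:
  p divides the constant term (-1): p ∈ {1}
  q divides the leading coefficient (2): q ∈ {1, 2}

All possible rational roots: -1, -1/2, 1/2, 1

-1, -1/2, 1/2, 1


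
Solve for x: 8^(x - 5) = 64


Express both sides with the same base.
64 = 8^2
Since the bases match, equate exponents: x - 5 = 2
So x = 2 - (-5) = 7

x = 7


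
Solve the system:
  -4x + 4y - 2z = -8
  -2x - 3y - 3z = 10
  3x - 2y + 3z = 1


Using Cramer's rule. Expand each determinant along the first row.
D  = (-4)*[(-3)*3 - (-3)*(-2)] - 4*[(-2)*3 - (-3)*3] + (-2)*[(-2)*(-2) - (-3)*3]
  = (-4)*(-15) - 4*(3) + (-2)*(13) = 22
Dx = (-8)*[(-3)*3 - (-3)*(-2)] - 4*[10*3 - (-3)*1] + (-2)*[10*(-2) - (-3)*1]
  = (-8)*(-15) - 4*(33) + (-2)*(-17) = 22
Dy = (-4)*[10*3 - (-3)*1] - (-8)*[(-2)*3 - (-3)*3] + (-2)*[(-2)*1 - 10*3]
  = (-4)*(33) - (-8)*(3) + (-2)*(-32) = -44
Dz = (-4)*[(-3)*1 - 10*(-2)] - 4*[(-2)*1 - 10*3] + (-8)*[(-2)*(-2) - (-3)*3]
  = (-4)*(17) - 4*(-32) + (-8)*(13) = -44
x = Dx/D = 22/22 = 1, y = Dy/D = -44/22 = -2, z = Dz/D = -44/22 = -2
Check eq1: (-4)(1) + (4)(-2) + (-2)(-2) = -8 = -8 ✓
Check eq2: (-2)(1) + (-3)(-2) + (-3)(-2) = 10 = 10 ✓
Check eq3: (3)(1) + (-2)(-2) + (3)(-2) = 1 = 1 ✓

x = 1, y = -2, z = -2


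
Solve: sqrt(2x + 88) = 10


Square both sides: 2x + 88 = 10^2 = 100
2x = 100 - 88 = 12
x = 6
Check: sqrt(2*6 + 88) = sqrt(100) = 10 ✓

x = 6


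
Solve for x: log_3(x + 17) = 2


Convert to exponential form: x + 17 = 3^2 = 9
x = 9 - 17 = -8
Check: log_3(-8 + 17) = log_3(9) = log_3(9) = 2 ✓

x = -8


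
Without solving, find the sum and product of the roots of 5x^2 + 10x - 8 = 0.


By Vieta's formulas for ax^2 + bx + c = 0:
  Sum of roots = -b/a
  Product of roots = c/a

Here a = 5, b = 10, c = -8
Sum = -(10)/5 = -2
Product = -8/5 = -8/5

Sum = -2, Product = -8/5


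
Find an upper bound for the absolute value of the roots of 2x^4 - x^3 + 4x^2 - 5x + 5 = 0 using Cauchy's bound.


Cauchy's bound: all roots r satisfy |r| <= 1 + max(|a_i/a_n|) for i = 0,...,n-1
where a_n is the leading coefficient.

Coefficients: [2, -1, 4, -5, 5]
Leading coefficient a_n = 2
Ratios |a_i/a_n|: 1/2, 2, 5/2, 5/2
Maximum ratio: 5/2
Cauchy's bound: |r| <= 1 + 5/2 = 7/2

Upper bound = 7/2


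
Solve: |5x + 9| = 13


An absolute value equation |expr| = 13 gives two cases:
Case 1: 5x + 9 = 13
  5x = 4, so x = 4/5
Case 2: 5x + 9 = -13
  5x = -22, so x = -22/5

x = -22/5, x = 4/5


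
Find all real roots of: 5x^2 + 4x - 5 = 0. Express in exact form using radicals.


Using the quadratic formula: x = (-b ± sqrt(b^2 - 4ac)) / (2a)
Here a = 5, b = 4, c = -5
Discriminant = b^2 - 4ac = 4^2 - 4(5)(-5) = 16 + 100 = 116
Since discriminant = 116 > 0, there are two real roots.
x = (-4 ± 2*sqrt(29)) / 10
Simplifying: x = (-2 ± sqrt(29)) / 5
Numerically: x ≈ 0.6770 or x ≈ -1.4770

x = (-2 + sqrt(29)) / 5 or x = (-2 - sqrt(29)) / 5


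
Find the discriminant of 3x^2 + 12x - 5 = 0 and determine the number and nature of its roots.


For ax^2 + bx + c = 0, discriminant D = b^2 - 4ac
Here a = 3, b = 12, c = -5
D = (12)^2 - 4(3)(-5) = 144 + 60 = 204

D = 204 > 0 but not a perfect square
The equation has 2 distinct real irrational roots.

Discriminant = 204, 2 distinct real irrational roots


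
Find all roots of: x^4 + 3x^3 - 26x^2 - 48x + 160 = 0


Let p(x) = x^4 + 3x^3 - 26x^2 - 48x + 160. By the rational root theorem (leading coefficient 1), any rational root is an integer divisor of 160: try ±1, ±2, ... in turn.
Test x = 1: value = 90 ≠ 0.
Test x = -1: value = 180 ≠ 0.
Test x = 2: value = 0 ✓, so (x - 2) is a factor.
Synthetic division by (x - 2): bring down 1; 1(2) + 3 = 5; 5(2) - 26 = -16; (-16)(2) - 48 = -80; (-80)(2) + 160 = 0 → quotient x^3 + 5x^2 - 16x - 80, remainder 0.
Continue with the quotient x^3 + 5x^2 - 16x - 80 (candidates must divide 80; re-test x = 2 first in case it repeats).
Test x = 2: value = -84 ≠ 0.
Test x = -2: value = -36 ≠ 0.
Test x = 4: value = 0 ✓, so (x - 4) is a factor.
Synthetic division by (x - 4): bring down 1; 1(4) + 5 = 9; 9(4) - 16 = 20; 20(4) - 80 = 0 → quotient x^2 + 9x + 20, remainder 0.
Solve the quadratic x^2 + 9x + 20 = 0: discriminant = 9^2 - 4(1)(20) = 81 - 80 = 1.
sqrt(1) = 1, so x = (-9 ± 1)/2: x = -4 or x = -5.
Collecting all roots found:

x = -5, x = -4, x = 2, x = 4


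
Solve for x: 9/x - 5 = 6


Subtract -5 from both sides: 9/x = 11
Multiply both sides by x: 9 = 11 * x
Divide by 11: x = 9/11

x = 9/11


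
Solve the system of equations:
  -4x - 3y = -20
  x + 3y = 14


Using Cramer's rule:
Determinant D = (-4)(3) - (1)(-3) = -12 + 3 = -9
Dx = (-20)(3) - (14)(-3) = -60 + 42 = -18
Dy = (-4)(14) - (1)(-20) = -56 + 20 = -36
x = Dx/D = -18/-9 = 2
y = Dy/D = -36/-9 = 4

x = 2, y = 4


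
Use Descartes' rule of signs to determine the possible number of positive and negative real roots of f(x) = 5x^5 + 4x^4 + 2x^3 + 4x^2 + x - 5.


Descartes' rule of signs:

For positive roots, count sign changes in f(x) = 5x^5 + 4x^4 + 2x^3 + 4x^2 + x - 5:
Signs of coefficients: +, +, +, +, +, -
Number of sign changes: 1
Possible positive real roots: 1

For negative roots, examine f(-x) = -5x^5 + 4x^4 - 2x^3 + 4x^2 - x - 5:
Signs of coefficients: -, +, -, +, -, -
Number of sign changes: 4
Possible negative real roots: 4, 2, 0

Positive roots: 1; Negative roots: 4 or 2 or 0


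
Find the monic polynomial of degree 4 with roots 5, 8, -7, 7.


A monic polynomial with roots 5, 8, -7, 7 is:
p(x) = (x - 5)(x - 8)(x + 7)(x - 7)
After multiplying by (x - 5): x - 5
After multiplying by (x - 8): x^2 - 13x + 40
After multiplying by (x + 7): x^3 - 6x^2 - 51x + 280
After multiplying by (x - 7): x^4 - 13x^3 - 9x^2 + 637x - 1960

x^4 - 13x^3 - 9x^2 + 637x - 1960


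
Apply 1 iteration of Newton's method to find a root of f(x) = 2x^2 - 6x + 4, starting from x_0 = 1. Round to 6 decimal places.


Newton's method: x_(n+1) = x_n - f(x_n)/f'(x_n)
f(x) = 2x^2 - 6x + 4
f'(x) = 4x - 6

Iteration 1:
  f(1.000000) = 0.000000
  f'(1.000000) = -2.000000
  x_1 = 1.000000 - (0.000000)/(-2.000000) = 1.000000

x_1 = 1.000000


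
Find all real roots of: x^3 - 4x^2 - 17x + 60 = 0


Let p(x) = x^3 - 4x^2 - 17x + 60. By the rational root theorem (leading coefficient 1), any rational root is an integer divisor of 60: try ±1, ±2, ... in turn.
Test x = 1: value = 40 ≠ 0.
Test x = -1: value = 72 ≠ 0.
Test x = 2: value = 18 ≠ 0.
Test x = -2: value = 70 ≠ 0.
Test x = 3: value = 0 ✓, so (x - 3) is a factor.
Synthetic division by (x - 3): bring down 1; 1(3) - 4 = -1; (-1)(3) - 17 = -20; (-20)(3) + 60 = 0 → quotient x^2 - x - 20, remainder 0.
Solve the quadratic x^2 - x - 20 = 0: discriminant = (-1)^2 - 4(1)(-20) = 1 + 80 = 81.
sqrt(81) = 9, so x = (1 ± 9)/2: x = 5 or x = -4.

x = -4, x = 3, x = 5


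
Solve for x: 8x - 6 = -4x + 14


Starting with: 8x - 6 = -4x + 14
Move all x terms to left: (8 + 4)x = 14 + 6
Simplify: 12x = 20
Divide both sides by 12: x = 5/3

x = 5/3


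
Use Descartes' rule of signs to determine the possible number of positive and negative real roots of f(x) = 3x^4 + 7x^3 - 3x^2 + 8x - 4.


Descartes' rule of signs:

For positive roots, count sign changes in f(x) = 3x^4 + 7x^3 - 3x^2 + 8x - 4:
Signs of coefficients: +, +, -, +, -
Number of sign changes: 3
Possible positive real roots: 3, 1

For negative roots, examine f(-x) = 3x^4 - 7x^3 - 3x^2 - 8x - 4:
Signs of coefficients: +, -, -, -, -
Number of sign changes: 1
Possible negative real roots: 1

Positive roots: 3 or 1; Negative roots: 1


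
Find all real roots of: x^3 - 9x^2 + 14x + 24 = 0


Let p(x) = x^3 - 9x^2 + 14x + 24. By the rational root theorem (leading coefficient 1), any rational root is an integer divisor of 24: try ±1, ±2, ... in turn.
Test x = 1: value = 30 ≠ 0.
Test x = -1: value = 0 ✓, so (x + 1) is a factor.
Synthetic division by (x + 1): bring down 1; 1(-1) - 9 = -10; (-10)(-1) + 14 = 24; 24(-1) + 24 = 0 → quotient x^2 - 10x + 24, remainder 0.
Solve the quadratic x^2 - 10x + 24 = 0: discriminant = (-10)^2 - 4(1)(24) = 100 - 96 = 4.
sqrt(4) = 2, so x = (10 ± 2)/2: x = 6 or x = 4.

x = -1, x = 4, x = 6


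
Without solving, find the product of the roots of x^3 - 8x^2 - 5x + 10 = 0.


By Vieta's formulas for x^3 + bx^2 + cx + d = 0:
  r1 + r2 + r3 = -b/a = 8
  r1*r2 + r1*r3 + r2*r3 = c/a = -5
  r1*r2*r3 = -d/a = -10


Product = -10


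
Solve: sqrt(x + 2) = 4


Square both sides: x + 2 = 4^2 = 16
x = 16 - 2 = 14
x = 14
Check: sqrt(1*14 + 2) = sqrt(16) = 4 ✓

x = 14


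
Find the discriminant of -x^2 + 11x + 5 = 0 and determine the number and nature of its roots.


For ax^2 + bx + c = 0, discriminant D = b^2 - 4ac
Here a = -1, b = 11, c = 5
D = (11)^2 - 4(-1)(5) = 121 + 20 = 141

D = 141 > 0 but not a perfect square
The equation has 2 distinct real irrational roots.

Discriminant = 141, 2 distinct real irrational roots


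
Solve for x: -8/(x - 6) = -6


Multiply both sides by (x - 6): -8 = -6(x - 6)
Distribute: -8 = -6x + 36
-6x = -8 - 36 = -44
x = 22/3

x = 22/3


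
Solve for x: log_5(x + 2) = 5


Convert to exponential form: x + 2 = 5^5 = 3125
x = 3125 - 2 = 3123
Check: log_5(3123 + 2) = log_5(3125) = log_5(3125) = 5 ✓

x = 3123


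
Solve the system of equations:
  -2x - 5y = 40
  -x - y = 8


Using Cramer's rule:
Determinant D = (-2)(-1) - (-1)(-5) = 2 - 5 = -3
Dx = (40)(-1) - (8)(-5) = -40 + 40 = 0
Dy = (-2)(8) - (-1)(40) = -16 + 40 = 24
x = Dx/D = 0/-3 = 0
y = Dy/D = 24/-3 = -8

x = 0, y = -8


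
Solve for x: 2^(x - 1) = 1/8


Express both sides with the same base.
1/8 = 2^(-3)
Since the bases match, equate exponents: x - 1 = -3
So x = -3 - (-1) = -2

x = -2


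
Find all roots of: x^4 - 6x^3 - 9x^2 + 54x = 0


The constant term is 0, so x = 0 is a root. Factor out x:
  x^3 - 6x^2 - 9x + 54 = 0
Let p(x) = x^3 - 6x^2 - 9x + 54. By the rational root theorem (leading coefficient 1), any rational root is an integer divisor of 54: try ±1, ±2, ... in turn.
Test x = 1: value = 40 ≠ 0.
Test x = -1: value = 56 ≠ 0.
Test x = 2: value = 20 ≠ 0.
Test x = -2: value = 40 ≠ 0.
Test x = 3: value = 0 ✓, so (x - 3) is a factor.
Synthetic division by (x - 3): bring down 1; 1(3) - 6 = -3; (-3)(3) - 9 = -18; (-18)(3) + 54 = 0 → quotient x^2 - 3x - 18, remainder 0.
Solve the quadratic x^2 - 3x - 18 = 0: discriminant = (-3)^2 - 4(1)(-18) = 9 + 72 = 81.
sqrt(81) = 9, so x = (3 ± 9)/2: x = 6 or x = -3.
Collecting all roots found:

x = -3, x = 0, x = 3, x = 6


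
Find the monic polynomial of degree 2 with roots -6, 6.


A monic polynomial with roots -6, 6 is:
p(x) = (x + 6)(x - 6)
After multiplying by (x + 6): x + 6
After multiplying by (x - 6): x^2 - 36

x^2 - 36


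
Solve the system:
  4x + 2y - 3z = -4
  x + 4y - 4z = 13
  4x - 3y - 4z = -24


Using Cramer's rule. Expand each determinant along the first row.
D  = 4*[4*(-4) - (-4)*(-3)] - 2*[1*(-4) - (-4)*4] + (-3)*[1*(-3) - 4*4]
  = 4*(-28) - 2*(12) + (-3)*(-19) = -79
Dx = (-4)*[4*(-4) - (-4)*(-3)] - 2*[13*(-4) - (-4)*(-24)] + (-3)*[13*(-3) - 4*(-24)]
  = (-4)*(-28) - 2*(-148) + (-3)*(57) = 237
Dy = 4*[13*(-4) - (-4)*(-24)] - (-4)*[1*(-4) - (-4)*4] + (-3)*[1*(-24) - 13*4]
  = 4*(-148) - (-4)*(12) + (-3)*(-76) = -316
Dz = 4*[4*(-24) - 13*(-3)] - 2*[1*(-24) - 13*4] + (-4)*[1*(-3) - 4*4]
  = 4*(-57) - 2*(-76) + (-4)*(-19) = 0
x = Dx/D = 237/-79 = -3, y = Dy/D = -316/-79 = 4, z = Dz/D = 0/-79 = 0
Check eq1: (4)(-3) + (2)(4) + (-3)(0) = -4 = -4 ✓
Check eq2: (1)(-3) + (4)(4) + (-4)(0) = 13 = 13 ✓
Check eq3: (4)(-3) + (-3)(4) + (-4)(0) = -24 = -24 ✓

x = -3, y = 4, z = 0


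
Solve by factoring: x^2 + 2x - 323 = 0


We need two numbers that multiply to -323 and add to 2.
Those numbers are -17 and 19 (since (-17) * 19 = -323 and (-17) + 19 = 2).
So x^2 + 2x - 323 = (x - 17)(x + 19) = 0
Setting each factor to zero: x = 17 or x = -19

x = -19, x = 17


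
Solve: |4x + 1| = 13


An absolute value equation |expr| = 13 gives two cases:
Case 1: 4x + 1 = 13
  4x = 12, so x = 3
Case 2: 4x + 1 = -13
  4x = -14, so x = -7/2

x = -7/2, x = 3


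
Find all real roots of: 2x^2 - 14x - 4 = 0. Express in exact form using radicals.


Using the quadratic formula: x = (-b ± sqrt(b^2 - 4ac)) / (2a)
Here a = 2, b = -14, c = -4
Discriminant = b^2 - 4ac = (-14)^2 - 4(2)(-4) = 196 + 32 = 228
Since discriminant = 228 > 0, there are two real roots.
x = (14 ± 2*sqrt(57)) / 4
Simplifying: x = (7 ± sqrt(57)) / 2
Numerically: x ≈ 7.2749 or x ≈ -0.2749

x = (7 + sqrt(57)) / 2 or x = (7 - sqrt(57)) / 2


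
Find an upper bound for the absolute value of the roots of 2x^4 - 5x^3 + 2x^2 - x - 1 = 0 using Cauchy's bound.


Cauchy's bound: all roots r satisfy |r| <= 1 + max(|a_i/a_n|) for i = 0,...,n-1
where a_n is the leading coefficient.

Coefficients: [2, -5, 2, -1, -1]
Leading coefficient a_n = 2
Ratios |a_i/a_n|: 5/2, 1, 1/2, 1/2
Maximum ratio: 5/2
Cauchy's bound: |r| <= 1 + 5/2 = 7/2

Upper bound = 7/2


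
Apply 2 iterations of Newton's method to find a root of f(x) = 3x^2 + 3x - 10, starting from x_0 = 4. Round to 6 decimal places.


Newton's method: x_(n+1) = x_n - f(x_n)/f'(x_n)
f(x) = 3x^2 + 3x - 10
f'(x) = 6x + 3

Iteration 1:
  f(4.000000) = 50.000000
  f'(4.000000) = 27.000000
  x_1 = 4.000000 - (50.000000)/(27.000000) = 2.148148

Iteration 2:
  f(2.148148) = 10.288066
  f'(2.148148) = 15.888889
  x_2 = 2.148148 - (10.288066)/(15.888889) = 1.500648

x_2 = 1.500648


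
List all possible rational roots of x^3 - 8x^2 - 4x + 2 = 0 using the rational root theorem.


Rational root theorem: possible roots are ±p/q where:
  p divides the constant term (2): p ∈ {1, 2}
  q divides the leading coefficient (1): q ∈ {1}

All possible rational roots: -2, -1, 1, 2

-2, -1, 1, 2


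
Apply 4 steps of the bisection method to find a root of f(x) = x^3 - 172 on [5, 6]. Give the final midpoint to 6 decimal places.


f(x) = x^3 - 172
f(5) = -47 < 0
f(6) = 44 > 0

Step 1: midpoint = (5.000000 + 6.000000)/2 = 5.500000
  f(5.500000) = -5.625000
  f(mid) < 0, so root is in [5.500000, 6.000000]

Step 2: midpoint = (5.500000 + 6.000000)/2 = 5.750000
  f(5.750000) = 18.109375
  f(mid) > 0, so root is in [5.500000, 5.750000]

Step 3: midpoint = (5.500000 + 5.750000)/2 = 5.625000
  f(5.625000) = 5.978516
  f(mid) > 0, so root is in [5.500000, 5.625000]

Step 4: midpoint = (5.500000 + 5.625000)/2 = 5.562500
  f(5.562500) = 0.111572
  f(mid) > 0, so root is in [5.500000, 5.562500]

midpoint = 5.562500


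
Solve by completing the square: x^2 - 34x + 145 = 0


Start: x^2 - 34x + 145 = 0
Move constant: x^2 - 34x = -145
Half of -34 is -17, squared is 289
Add 289 to both sides: x^2 - 34x + 289 = 144
(x - 17)^2 = 144
x - 17 = ±12
x = 17 + 12 = 29 or x = 17 - 12 = 5

x = 5, x = 29


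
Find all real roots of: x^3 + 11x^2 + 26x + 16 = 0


Let p(x) = x^3 + 11x^2 + 26x + 16. By the rational root theorem (leading coefficient 1), any rational root is an integer divisor of 16: try ±1, ±2, ... in turn.
Test x = 1: value = 54 ≠ 0.
Test x = -1: value = 0 ✓, so (x + 1) is a factor.
Synthetic division by (x + 1): bring down 1; 1(-1) + 11 = 10; 10(-1) + 26 = 16; 16(-1) + 16 = 0 → quotient x^2 + 10x + 16, remainder 0.
Solve the quadratic x^2 + 10x + 16 = 0: discriminant = 10^2 - 4(1)(16) = 100 - 64 = 36.
sqrt(36) = 6, so x = (-10 ± 6)/2: x = -2 or x = -8.

x = -8, x = -2, x = -1


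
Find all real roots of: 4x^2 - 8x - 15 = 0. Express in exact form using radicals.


Using the quadratic formula: x = (-b ± sqrt(b^2 - 4ac)) / (2a)
Here a = 4, b = -8, c = -15
Discriminant = b^2 - 4ac = (-8)^2 - 4(4)(-15) = 64 + 240 = 304
Since discriminant = 304 > 0, there are two real roots.
x = (8 ± 4*sqrt(19)) / 8
Simplifying: x = (2 ± sqrt(19)) / 2
Numerically: x ≈ 3.1794 or x ≈ -1.1794

x = (2 + sqrt(19)) / 2 or x = (2 - sqrt(19)) / 2


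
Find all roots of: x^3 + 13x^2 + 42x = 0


The constant term is 0, so x = 0 is a root. Factor out x:
  x^2 + 13x + 42 = 0
Solve the quadratic x^2 + 13x + 42 = 0: discriminant = 13^2 - 4(1)(42) = 169 - 168 = 1.
sqrt(1) = 1, so x = (-13 ± 1)/2: x = -6 or x = -7.
Collecting all roots found:

x = -7, x = -6, x = 0


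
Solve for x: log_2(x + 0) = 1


Convert to exponential form: x + 0 = 2^1 = 2
x = 2 - 0 = 2
Check: log_2(2 + 0) = log_2(2) = log_2(2) = 1 ✓

x = 2


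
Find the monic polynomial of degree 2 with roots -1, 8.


A monic polynomial with roots -1, 8 is:
p(x) = (x + 1)(x - 8)
After multiplying by (x + 1): x + 1
After multiplying by (x - 8): x^2 - 7x - 8

x^2 - 7x - 8


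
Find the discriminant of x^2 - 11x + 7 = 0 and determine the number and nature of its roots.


For ax^2 + bx + c = 0, discriminant D = b^2 - 4ac
Here a = 1, b = -11, c = 7
D = (-11)^2 - 4(1)(7) = 121 - 28 = 93

D = 93 > 0 but not a perfect square
The equation has 2 distinct real irrational roots.

Discriminant = 93, 2 distinct real irrational roots
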